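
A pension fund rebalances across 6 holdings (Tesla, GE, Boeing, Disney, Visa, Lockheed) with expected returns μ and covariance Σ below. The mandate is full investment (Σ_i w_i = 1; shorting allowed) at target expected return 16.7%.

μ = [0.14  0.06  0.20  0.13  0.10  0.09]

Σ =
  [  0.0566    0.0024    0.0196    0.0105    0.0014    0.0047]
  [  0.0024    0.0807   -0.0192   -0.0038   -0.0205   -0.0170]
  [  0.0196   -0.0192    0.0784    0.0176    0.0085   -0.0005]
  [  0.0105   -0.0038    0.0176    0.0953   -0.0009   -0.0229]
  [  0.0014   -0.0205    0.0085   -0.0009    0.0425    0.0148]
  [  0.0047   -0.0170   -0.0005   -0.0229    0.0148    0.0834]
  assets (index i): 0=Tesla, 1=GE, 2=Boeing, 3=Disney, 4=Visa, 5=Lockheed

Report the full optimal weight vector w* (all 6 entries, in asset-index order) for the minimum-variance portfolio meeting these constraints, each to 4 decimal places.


0.2098  0.0285  0.5737  0.0954  0.0439  0.0487

g=Σ⁻¹μ = [1.1873  2.2265  2.2561  1.2619  2.4807  1.3859]
h=Σ⁻¹𝟙 = [8.4199  25.8188  11.1920  12.4539  28.4310  15.2201]
a=μᵀg=1.287860  b=𝟙ᵀg=10.798224  c=𝟙ᵀh=101.535687  D=ac−b²=14.162095
λ₁=(c·0.167−b)/D = (101.535687·0.167−10.798224)/14.162095 = 0.434839
λ₂=(a−b·0.167)/D = (1.287860−10.798224·0.167)/14.162095 = -0.036396
w* = 0.434839·g + -0.036396·h:
  w_0 = 0.434839·1.1873 + -0.036396·8.4199 = 0.2098  (Tesla)
  w_1 = 0.434839·2.2265 + -0.036396·25.8188 = 0.0285  (GE)
  w_2 = 0.434839·2.2561 + -0.036396·11.1920 = 0.5737  (Boeing)
  w_3 = 0.434839·1.2619 + -0.036396·12.4539 = 0.0954  (Disney)
  w_4 = 0.434839·2.4807 + -0.036396·28.4310 = 0.0439  (Visa)
  w_5 = 0.434839·1.3859 + -0.036396·15.2201 = 0.0487  (Lockheed)
Σw_i=1.0000  μᵀw=0.1670
σ²=wᵀΣw=λ₁·μ_p+λ₂ = 0.434839·0.167 + -0.036396 = 0.036222 ≈ 0.0362


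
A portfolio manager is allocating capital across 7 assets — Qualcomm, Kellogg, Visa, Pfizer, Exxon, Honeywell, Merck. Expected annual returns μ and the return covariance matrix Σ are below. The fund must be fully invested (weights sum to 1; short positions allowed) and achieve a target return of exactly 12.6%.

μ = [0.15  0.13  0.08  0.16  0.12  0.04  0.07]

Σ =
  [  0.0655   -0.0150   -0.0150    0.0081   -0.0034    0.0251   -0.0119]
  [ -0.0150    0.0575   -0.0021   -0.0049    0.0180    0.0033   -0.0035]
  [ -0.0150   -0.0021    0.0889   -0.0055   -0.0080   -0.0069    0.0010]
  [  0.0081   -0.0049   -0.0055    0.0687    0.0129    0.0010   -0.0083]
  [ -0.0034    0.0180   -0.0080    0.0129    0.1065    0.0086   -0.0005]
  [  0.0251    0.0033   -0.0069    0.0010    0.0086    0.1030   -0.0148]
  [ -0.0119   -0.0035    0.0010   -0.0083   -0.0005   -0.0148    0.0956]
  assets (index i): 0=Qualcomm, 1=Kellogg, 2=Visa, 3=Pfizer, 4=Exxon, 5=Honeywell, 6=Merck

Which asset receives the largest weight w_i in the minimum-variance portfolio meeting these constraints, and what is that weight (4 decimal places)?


Qualcomm (0.2650)

x=Σ⁻¹μ = [3.5961  3.4005  1.7395  2.3634  0.5456  -0.3418  1.4413]
y=Σ⁻¹𝟙 = [23.9246  24.7324  17.5836  15.8816  4.9580  6.0674  16.5039]
a=μᵀx=1.651470  b=𝟙ᵀx=12.744574  c=𝟙ᵀy=109.651493  D=ac−b²=18.661952
λ₁=(c·0.126−b)/D = (109.651493·0.126−12.744574)/18.661952 = 0.057417
λ₂=(a−b·0.126)/D = (1.651470−12.744574·0.126)/18.661952 = 0.002446
w* = 0.057417·x + 0.002446·y:
  w_0 = 0.057417·3.5961 + 0.002446·23.9246 = 0.2650  (Qualcomm)
  w_1 = 0.057417·3.4005 + 0.002446·24.7324 = 0.2557  (Kellogg)
  w_2 = 0.057417·1.7395 + 0.002446·17.5836 = 0.1429  (Visa)
  w_3 = 0.057417·2.3634 + 0.002446·15.8816 = 0.1746  (Pfizer)
  w_4 = 0.057417·0.5456 + 0.002446·4.9580 = 0.0435  (Exxon)
  w_5 = 0.057417·-0.3418 + 0.002446·6.0674 = -0.0048  (Honeywell)
  w_6 = 0.057417·1.4413 + 0.002446·16.5039 = 0.1231  (Merck)
Σw_i=1.0000  μᵀw=0.1260
σ²=wᵀΣw=λ₁·μ_p+λ₂ = 0.057417·0.126 + 0.002446 = 0.009681 ≈ 0.0097


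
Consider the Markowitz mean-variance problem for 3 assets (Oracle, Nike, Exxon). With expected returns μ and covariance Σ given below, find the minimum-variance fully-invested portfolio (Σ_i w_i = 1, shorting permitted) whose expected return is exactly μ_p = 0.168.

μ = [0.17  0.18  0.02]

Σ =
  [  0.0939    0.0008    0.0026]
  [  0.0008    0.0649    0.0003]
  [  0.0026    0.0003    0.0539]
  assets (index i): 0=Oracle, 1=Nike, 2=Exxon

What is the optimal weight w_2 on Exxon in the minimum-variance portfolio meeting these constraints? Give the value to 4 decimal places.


p=Σ⁻¹μ = [1.7795  2.7503  0.2699]
q=Σ⁻¹𝟙 = [10.0221  15.2016  17.9848]
a=μᵀp=0.802975  b=𝟙ᵀp=4.799755  c=𝟙ᵀq=43.208601  D=ac−b²=11.657781
λ₁=(c·0.168−b)/D = (43.208601·0.168−4.799755)/11.657781 = 0.210957
λ₂=(a−b·0.168)/D = (0.802975−4.799755·0.168)/11.657781 = -0.000290
w* = 0.210957·p + -0.000290·q:
  w_0 = 0.210957·1.7795 + -0.000290·10.0221 = 0.3725  (Oracle)
  w_1 = 0.210957·2.7503 + -0.000290·15.2016 = 0.5758  (Nike)
  w_2 = 0.210957·0.2699 + -0.000290·17.9848 = 0.0517  (Exxon)
Σw_i=1.0000  μᵀw=0.1680
σ²=wᵀΣw=λ₁·μ_p+λ₂ = 0.210957·0.168 + -0.000290 = 0.035151 ≈ 0.0352

0.0517


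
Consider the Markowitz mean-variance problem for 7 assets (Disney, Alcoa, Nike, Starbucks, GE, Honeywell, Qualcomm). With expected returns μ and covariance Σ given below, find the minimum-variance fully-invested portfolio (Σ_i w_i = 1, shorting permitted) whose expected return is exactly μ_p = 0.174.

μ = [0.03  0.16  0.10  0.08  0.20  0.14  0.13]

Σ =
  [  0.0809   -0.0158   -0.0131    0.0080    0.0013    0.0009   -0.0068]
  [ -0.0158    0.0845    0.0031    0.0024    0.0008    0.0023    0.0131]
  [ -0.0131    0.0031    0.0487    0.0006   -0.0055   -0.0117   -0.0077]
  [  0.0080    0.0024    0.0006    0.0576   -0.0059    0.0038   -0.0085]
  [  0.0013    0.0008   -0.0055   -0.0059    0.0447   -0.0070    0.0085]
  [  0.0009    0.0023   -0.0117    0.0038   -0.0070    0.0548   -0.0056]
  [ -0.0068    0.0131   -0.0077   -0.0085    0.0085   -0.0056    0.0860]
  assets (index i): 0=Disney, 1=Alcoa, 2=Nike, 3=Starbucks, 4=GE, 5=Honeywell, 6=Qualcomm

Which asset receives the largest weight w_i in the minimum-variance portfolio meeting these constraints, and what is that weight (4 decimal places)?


p=Σ⁻¹μ = [1.1700  1.4976  4.1140  1.6519  5.4693  4.1021  1.6342]
q=Σ⁻¹𝟙 = [19.2475  10.0177  37.9394  17.3205  30.2835  29.8820  15.6853]
a=μᵀp=2.698872  b=𝟙ᵀp=19.639096  c=𝟙ᵀq=160.375827  D=ac−b²=47.139786
λ₁=(c·0.174−b)/D = (160.375827·0.174−19.639096)/47.139786 = 0.175357
λ₂=(a−b·0.174)/D = (2.698872−19.639096·0.174)/47.139786 = -0.015238
w* = 0.175357·p + -0.015238·q:
  w_0 = 0.175357·1.1700 + -0.015238·19.2475 = -0.0881  (Disney)
  w_1 = 0.175357·1.4976 + -0.015238·10.0177 = 0.1100  (Alcoa)
  w_2 = 0.175357·4.1140 + -0.015238·37.9394 = 0.1433  (Nike)
  w_3 = 0.175357·1.6519 + -0.015238·17.3205 = 0.0257  (Starbucks)
  w_4 = 0.175357·5.4693 + -0.015238·30.2835 = 0.4976  (GE)
  w_5 = 0.175357·4.1021 + -0.015238·29.8820 = 0.2640  (Honeywell)
  w_6 = 0.175357·1.6342 + -0.015238·15.6853 = 0.0475  (Qualcomm)
Σw_i=1.0000  μᵀw=0.1740
σ²=wᵀΣw=λ₁·μ_p+λ₂ = 0.175357·0.174 + -0.015238 = 0.015274 ≈ 0.0153

GE (0.4976)


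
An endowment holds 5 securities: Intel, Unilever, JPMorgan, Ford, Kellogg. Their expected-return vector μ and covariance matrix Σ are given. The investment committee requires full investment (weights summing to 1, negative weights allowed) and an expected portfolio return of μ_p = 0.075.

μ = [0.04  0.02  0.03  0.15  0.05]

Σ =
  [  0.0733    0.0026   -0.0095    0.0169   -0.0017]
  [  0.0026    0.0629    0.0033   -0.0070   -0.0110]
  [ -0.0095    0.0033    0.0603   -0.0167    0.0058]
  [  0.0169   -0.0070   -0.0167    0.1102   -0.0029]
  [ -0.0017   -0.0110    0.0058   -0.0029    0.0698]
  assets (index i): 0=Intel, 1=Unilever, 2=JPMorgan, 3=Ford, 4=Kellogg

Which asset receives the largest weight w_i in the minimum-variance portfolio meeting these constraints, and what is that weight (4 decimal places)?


Ford (0.3470)

g=Σ⁻¹μ = [0.3089  0.5682  0.8532  1.5004  0.8048]
h=Σ⁻¹𝟙 = [13.1958  18.5060  19.2753  11.5800  16.4439]
a=μᵀg=0.314609  b=𝟙ᵀg=4.035408  c=𝟙ᵀh=79.001005  D=ac−b²=8.569907
λ₁=(c·0.075−b)/D = (79.001005·0.075−4.035408)/8.569907 = 0.220500
λ₂=(a−b·0.075)/D = (0.314609−4.035408·0.075)/8.569907 = 0.001395
w* = 0.220500·g + 0.001395·h:
  w_0 = 0.220500·0.3089 + 0.001395·13.1958 = 0.0865  (Intel)
  w_1 = 0.220500·0.5682 + 0.001395·18.5060 = 0.1511  (Unilever)
  w_2 = 0.220500·0.8532 + 0.001395·19.2753 = 0.2150  (JPMorgan)
  w_3 = 0.220500·1.5004 + 0.001395·11.5800 = 0.3470  (Ford)
  w_4 = 0.220500·0.8048 + 0.001395·16.4439 = 0.2004  (Kellogg)
Σw_i=1.0000  μᵀw=0.0750
σ²=wᵀΣw=λ₁·μ_p+λ₂ = 0.220500·0.075 + 0.001395 = 0.017932 ≈ 0.0179


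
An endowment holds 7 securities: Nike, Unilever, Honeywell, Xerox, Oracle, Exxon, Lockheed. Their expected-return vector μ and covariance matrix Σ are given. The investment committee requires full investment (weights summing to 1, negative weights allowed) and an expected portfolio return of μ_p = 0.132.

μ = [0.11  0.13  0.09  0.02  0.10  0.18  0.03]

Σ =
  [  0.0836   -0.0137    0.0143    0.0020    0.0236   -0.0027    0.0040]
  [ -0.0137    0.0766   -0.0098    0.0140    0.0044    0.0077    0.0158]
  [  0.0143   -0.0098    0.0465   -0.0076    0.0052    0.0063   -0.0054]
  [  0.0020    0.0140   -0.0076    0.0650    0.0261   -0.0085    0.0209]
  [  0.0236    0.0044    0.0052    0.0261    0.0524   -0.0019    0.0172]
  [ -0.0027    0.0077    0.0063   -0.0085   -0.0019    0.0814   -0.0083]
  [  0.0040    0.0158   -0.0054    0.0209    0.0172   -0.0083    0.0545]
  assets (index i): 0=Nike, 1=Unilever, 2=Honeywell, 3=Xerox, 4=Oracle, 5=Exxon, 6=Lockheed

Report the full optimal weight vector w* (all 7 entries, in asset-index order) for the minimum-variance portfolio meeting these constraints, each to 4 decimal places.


0.1420  0.2517  0.2014  -0.0424  0.1807  0.2687  -0.0021

g=Σ⁻¹μ = [1.0536  1.8390  1.5623  -0.2190  1.2805  1.9659  0.0741]
h=Σ⁻¹𝟙 = [8.8049  11.2489  22.7447  11.8323  2.0775  12.4021  13.3904]
a=μᵀg=0.975340  b=𝟙ᵀg=7.556402  c=𝟙ᵀh=82.500787  D=ac−b²=23.367074
λ₁=(c·0.132−b)/D = (82.500787·0.132−7.556402)/23.367074 = 0.142667
λ₂=(a−b·0.132)/D = (0.975340−7.556402·0.132)/23.367074 = -0.000946
w* = 0.142667·g + -0.000946·h:
  w_0 = 0.142667·1.0536 + -0.000946·8.8049 = 0.1420  (Nike)
  w_1 = 0.142667·1.8390 + -0.000946·11.2489 = 0.2517  (Unilever)
  w_2 = 0.142667·1.5623 + -0.000946·22.7447 = 0.2014  (Honeywell)
  w_3 = 0.142667·-0.2190 + -0.000946·11.8323 = -0.0424  (Xerox)
  w_4 = 0.142667·1.2805 + -0.000946·2.0775 = 0.1807  (Oracle)
  w_5 = 0.142667·1.9659 + -0.000946·12.4021 = 0.2687  (Exxon)
  w_6 = 0.142667·0.0741 + -0.000946·13.3904 = -0.0021  (Lockheed)
Σw_i=1.0000  μᵀw=0.1320
σ²=wᵀΣw=λ₁·μ_p+λ₂ = 0.142667·0.132 + -0.000946 = 0.017886 ≈ 0.0179


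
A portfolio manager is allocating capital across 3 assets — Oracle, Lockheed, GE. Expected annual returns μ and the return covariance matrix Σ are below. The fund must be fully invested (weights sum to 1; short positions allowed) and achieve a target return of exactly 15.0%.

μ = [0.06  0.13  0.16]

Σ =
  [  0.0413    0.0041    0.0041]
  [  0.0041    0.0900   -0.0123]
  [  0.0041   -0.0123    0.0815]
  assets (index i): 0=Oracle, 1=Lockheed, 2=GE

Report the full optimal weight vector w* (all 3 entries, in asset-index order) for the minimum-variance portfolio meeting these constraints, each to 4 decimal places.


-0.0292  0.4305  0.5986

x=Σ⁻¹μ = [1.0700  1.6915  2.1647]
y=Σ⁻¹𝟙 = [21.7447  11.8932  12.9710]
a=μᵀx=0.630442  b=𝟙ᵀx=4.926155  c=𝟙ᵀy=46.608894  D=ac−b²=5.117202
λ₁=(c·0.150−b)/D = (46.608894·0.150−4.926155)/5.117202 = 0.403576
λ₂=(a−b·0.150)/D = (0.630442−4.926155·0.150)/5.117202 = -0.021199
w* = 0.403576·x + -0.021199·y:
  w_0 = 0.403576·1.0700 + -0.021199·21.7447 = -0.0292  (Oracle)
  w_1 = 0.403576·1.6915 + -0.021199·11.8932 = 0.4305  (Lockheed)
  w_2 = 0.403576·2.1647 + -0.021199·12.9710 = 0.5986  (GE)
Σw_i=1.0000  μᵀw=0.1500
σ²=wᵀΣw=λ₁·μ_p+λ₂ = 0.403576·0.150 + -0.021199 = 0.039337 ≈ 0.0393


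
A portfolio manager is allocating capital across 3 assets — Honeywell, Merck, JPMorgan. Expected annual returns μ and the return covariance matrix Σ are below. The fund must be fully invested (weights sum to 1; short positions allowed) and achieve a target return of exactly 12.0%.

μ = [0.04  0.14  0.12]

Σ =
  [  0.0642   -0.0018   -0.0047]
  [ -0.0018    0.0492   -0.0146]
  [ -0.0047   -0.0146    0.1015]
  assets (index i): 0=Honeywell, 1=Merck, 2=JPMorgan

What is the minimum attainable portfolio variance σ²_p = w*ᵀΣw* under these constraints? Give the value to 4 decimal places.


0.0202

g=Σ⁻¹μ = [0.8429  3.3832  1.7079]
h=Σ⁻¹𝟙 = [17.3281  25.1964  14.2789]
a=μᵀg=0.712319  b=𝟙ᵀg=5.934089  c=𝟙ᵀh=56.803413  D=ac−b²=5.248737
λ₁=(c·0.120−b)/D = (56.803413·0.120−5.934089)/5.248737 = 0.168101
λ₂=(a−b·0.120)/D = (0.712319−5.934089·0.120)/5.248737 = 0.000043
w* = 0.168101·g + 0.000043·h:
  w_0 = 0.168101·0.8429 + 0.000043·17.3281 = 0.1425  (Honeywell)
  w_1 = 0.168101·3.3832 + 0.000043·25.1964 = 0.5698  (Merck)
  w_2 = 0.168101·1.7079 + 0.000043·14.2789 = 0.2877  (JPMorgan)
Σw_i=1.0000  μᵀw=0.1200
σ²=wᵀΣw=λ₁·μ_p+λ₂ = 0.168101·0.120 + 0.000043 = 0.020216 ≈ 0.0202


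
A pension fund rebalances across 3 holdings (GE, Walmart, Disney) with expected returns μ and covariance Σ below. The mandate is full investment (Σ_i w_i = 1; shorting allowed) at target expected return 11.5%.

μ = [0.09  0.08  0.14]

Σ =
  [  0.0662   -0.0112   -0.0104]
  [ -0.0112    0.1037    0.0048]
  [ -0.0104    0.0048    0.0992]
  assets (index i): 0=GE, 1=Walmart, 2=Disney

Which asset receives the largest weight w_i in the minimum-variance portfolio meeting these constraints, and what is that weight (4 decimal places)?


Disney (0.5235)

x=Σ⁻¹μ = [1.7538  0.8890  1.5521]
y=Σ⁻¹𝟙 = [18.7992  11.1407  11.5125]
a=μᵀx=0.446260  b=𝟙ᵀx=4.194927  c=𝟙ᵀy=41.452340  D=ac−b²=0.901109
λ₁=(c·0.115−b)/D = (41.452340·0.115−4.194927)/0.901109 = 0.634876
λ₂=(a−b·0.115)/D = (0.446260−4.194927·0.115)/0.901109 = -0.040125
w* = 0.634876·x + -0.040125·y:
  w_0 = 0.634876·1.7538 + -0.040125·18.7992 = 0.3591  (GE)
  w_1 = 0.634876·0.8890 + -0.040125·11.1407 = 0.1174  (Walmart)
  w_2 = 0.634876·1.5521 + -0.040125·11.5125 = 0.5235  (Disney)
Σw_i=1.0000  μᵀw=0.1150
σ²=wᵀΣw=λ₁·μ_p+λ₂ = 0.634876·0.115 + -0.040125 = 0.032886 ≈ 0.0329


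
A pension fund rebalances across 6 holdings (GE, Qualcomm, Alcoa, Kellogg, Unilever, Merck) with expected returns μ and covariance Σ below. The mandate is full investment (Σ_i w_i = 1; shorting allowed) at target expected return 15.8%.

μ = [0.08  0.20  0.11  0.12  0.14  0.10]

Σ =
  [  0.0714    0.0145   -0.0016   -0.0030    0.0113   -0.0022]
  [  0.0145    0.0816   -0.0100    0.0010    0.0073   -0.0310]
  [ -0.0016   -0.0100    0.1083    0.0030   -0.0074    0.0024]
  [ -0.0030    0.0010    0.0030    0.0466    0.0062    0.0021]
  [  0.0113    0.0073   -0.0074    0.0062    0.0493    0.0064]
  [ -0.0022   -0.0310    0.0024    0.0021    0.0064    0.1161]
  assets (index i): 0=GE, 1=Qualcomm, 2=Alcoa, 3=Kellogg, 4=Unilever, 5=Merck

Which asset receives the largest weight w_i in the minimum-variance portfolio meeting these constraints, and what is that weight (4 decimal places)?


Qualcomm (0.4178)

u=Σ⁻¹μ = [0.3684  2.8933  1.3392  2.1089  2.0731  1.4607]
v=Σ⁻¹𝟙 = [10.2695  14.6567  10.8913  18.7876  13.5508  11.4094]
a=μᵀu=1.444801  b=𝟙ᵀu=10.243514  c=𝟙ᵀv=79.565357  D=ac−b²=10.026513
λ₁=(c·0.158−b)/D = (79.565357·0.158−10.243514)/10.026513 = 0.232166
λ₂=(a−b·0.158)/D = (1.444801−10.243514·0.158)/10.026513 = -0.017322
w* = 0.232166·u + -0.017322·v:
  w_0 = 0.232166·0.3684 + -0.017322·10.2695 = -0.0923  (GE)
  w_1 = 0.232166·2.8933 + -0.017322·14.6567 = 0.4178  (Qualcomm)
  w_2 = 0.232166·1.3392 + -0.017322·10.8913 = 0.1223  (Alcoa)
  w_3 = 0.232166·2.1089 + -0.017322·18.7876 = 0.1642  (Kellogg)
  w_4 = 0.232166·2.0731 + -0.017322·13.5508 = 0.2466  (Unilever)
  w_5 = 0.232166·1.4607 + -0.017322·11.4094 = 0.1415  (Merck)
Σw_i=1.0000  μᵀw=0.1580
σ²=wᵀΣw=λ₁·μ_p+λ₂ = 0.232166·0.158 + -0.017322 = 0.019361 ≈ 0.0194


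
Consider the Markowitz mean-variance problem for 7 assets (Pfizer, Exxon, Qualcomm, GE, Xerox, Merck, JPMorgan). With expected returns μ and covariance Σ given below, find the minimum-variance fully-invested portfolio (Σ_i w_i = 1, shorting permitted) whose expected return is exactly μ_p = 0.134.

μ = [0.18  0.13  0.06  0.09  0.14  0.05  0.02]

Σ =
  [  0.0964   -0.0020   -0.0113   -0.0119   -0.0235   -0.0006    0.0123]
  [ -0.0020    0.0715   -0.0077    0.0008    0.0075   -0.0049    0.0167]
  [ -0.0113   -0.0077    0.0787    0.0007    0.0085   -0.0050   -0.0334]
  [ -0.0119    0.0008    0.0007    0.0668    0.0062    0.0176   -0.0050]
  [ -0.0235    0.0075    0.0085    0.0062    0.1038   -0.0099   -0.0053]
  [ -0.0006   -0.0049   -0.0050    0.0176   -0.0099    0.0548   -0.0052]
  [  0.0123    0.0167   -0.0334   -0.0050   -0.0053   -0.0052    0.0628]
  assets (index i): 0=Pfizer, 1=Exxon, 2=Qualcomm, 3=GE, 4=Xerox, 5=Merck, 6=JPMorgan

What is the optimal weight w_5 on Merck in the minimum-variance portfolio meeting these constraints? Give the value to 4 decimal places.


0.0805

p=Σ⁻¹μ = [2.6125  1.8264  1.3546  1.3408  1.7469  1.1500  0.3909]
q=Σ⁻¹𝟙 = [14.9743  10.7417  28.2362  12.0925  12.9093  23.1607  29.1216]
a=μᵀp=1.219513  b=𝟙ᵀp=10.422064  c=𝟙ᵀq=131.236369  D=ac−b²=51.425050
λ₁=(c·0.134−b)/D = (131.236369·0.134−10.422064)/51.425050 = 0.139302
λ₂=(a−b·0.134)/D = (1.219513−10.422064·0.134)/51.425050 = -0.003443
w* = 0.139302·p + -0.003443·q:
  w_0 = 0.139302·2.6125 + -0.003443·14.9743 = 0.3124  (Pfizer)
  w_1 = 0.139302·1.8264 + -0.003443·10.7417 = 0.2174  (Exxon)
  w_2 = 0.139302·1.3546 + -0.003443·28.2362 = 0.0915  (Qualcomm)
  w_3 = 0.139302·1.3408 + -0.003443·12.0925 = 0.1451  (GE)
  w_4 = 0.139302·1.7469 + -0.003443·12.9093 = 0.1989  (Xerox)
  w_5 = 0.139302·1.1500 + -0.003443·23.1607 = 0.0805  (Merck)
  w_6 = 0.139302·0.3909 + -0.003443·29.1216 = -0.0458  (JPMorgan)
Σw_i=1.0000  μᵀw=0.1340
σ²=wᵀΣw=λ₁·μ_p+λ₂ = 0.139302·0.134 + -0.003443 = 0.015224 ≈ 0.0152


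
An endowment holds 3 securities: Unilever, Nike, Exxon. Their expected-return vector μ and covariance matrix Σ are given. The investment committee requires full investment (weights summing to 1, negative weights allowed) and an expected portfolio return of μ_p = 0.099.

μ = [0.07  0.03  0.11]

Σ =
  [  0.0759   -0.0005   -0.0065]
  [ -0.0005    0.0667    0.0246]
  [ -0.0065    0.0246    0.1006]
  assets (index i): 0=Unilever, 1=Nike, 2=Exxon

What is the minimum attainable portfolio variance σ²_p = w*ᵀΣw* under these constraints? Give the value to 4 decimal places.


u=Σ⁻¹μ = [1.0211  0.0328  1.1514]
v=Σ⁻¹𝟙 = [13.9285  12.1990  7.8572]
a=μᵀu=0.199113  b=𝟙ᵀu=2.205262  c=𝟙ᵀv=33.984764  D=ac−b²=1.903639
λ₁=(c·0.099−b)/D = (33.984764·0.099−2.205262)/1.903639 = 0.608955
λ₂=(a−b·0.099)/D = (0.199113−2.205262·0.099)/1.903639 = -0.010090
w* = 0.608955·u + -0.010090·v:
  w_0 = 0.608955·1.0211 + -0.010090·13.9285 = 0.4813  (Unilever)
  w_1 = 0.608955·0.0328 + -0.010090·12.1990 = -0.1031  (Nike)
  w_2 = 0.608955·1.1514 + -0.010090·7.8572 = 0.6219  (Exxon)
Σw_i=1.0000  μᵀw=0.0990
σ²=wᵀΣw=λ₁·μ_p+λ₂ = 0.608955·0.099 + -0.010090 = 0.050197 ≈ 0.0502

0.0502


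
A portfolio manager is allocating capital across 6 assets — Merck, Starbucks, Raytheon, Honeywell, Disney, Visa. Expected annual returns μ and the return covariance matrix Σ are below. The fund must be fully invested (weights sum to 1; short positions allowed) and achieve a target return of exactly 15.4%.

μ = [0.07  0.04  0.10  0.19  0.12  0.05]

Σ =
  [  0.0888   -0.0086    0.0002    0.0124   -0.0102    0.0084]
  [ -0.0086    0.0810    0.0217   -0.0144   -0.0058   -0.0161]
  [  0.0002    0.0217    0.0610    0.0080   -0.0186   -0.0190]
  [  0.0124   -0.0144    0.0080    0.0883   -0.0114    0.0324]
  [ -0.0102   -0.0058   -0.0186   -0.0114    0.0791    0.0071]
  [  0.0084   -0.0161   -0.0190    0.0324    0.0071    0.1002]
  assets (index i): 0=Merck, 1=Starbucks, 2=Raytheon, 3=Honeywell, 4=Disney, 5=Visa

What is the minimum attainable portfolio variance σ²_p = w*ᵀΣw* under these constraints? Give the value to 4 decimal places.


x=Σ⁻¹μ = [0.8096  0.6680  1.8286  2.3082  2.4361  -0.0338]
y=Σ⁻¹𝟙 = [12.6295  13.4519  19.9107  8.6544  20.2326  10.6261]
a=μᵀx=0.995465  b=𝟙ᵀx=8.016760  c=𝟙ᵀy=85.505238  D=ac−b²=20.849033
λ₁=(c·0.154−b)/D = (85.505238·0.154−8.016760)/20.849033 = 0.247064
λ₂=(a−b·0.154)/D = (0.995465−8.016760·0.154)/20.849033 = -0.011469
w* = 0.247064·x + -0.011469·y:
  w_0 = 0.247064·0.8096 + -0.011469·12.6295 = 0.0552  (Merck)
  w_1 = 0.247064·0.6680 + -0.011469·13.4519 = 0.0108  (Starbucks)
  w_2 = 0.247064·1.8286 + -0.011469·19.9107 = 0.2234  (Raytheon)
  w_3 = 0.247064·2.3082 + -0.011469·8.6544 = 0.4710  (Honeywell)
  w_4 = 0.247064·2.4361 + -0.011469·20.2326 = 0.3698  (Disney)
  w_5 = 0.247064·-0.0338 + -0.011469·10.6261 = -0.1302  (Visa)
Σw_i=1.0000  μᵀw=0.1540
σ²=wᵀΣw=λ₁·μ_p+λ₂ = 0.247064·0.154 + -0.011469 = 0.026579 ≈ 0.0266

0.0266


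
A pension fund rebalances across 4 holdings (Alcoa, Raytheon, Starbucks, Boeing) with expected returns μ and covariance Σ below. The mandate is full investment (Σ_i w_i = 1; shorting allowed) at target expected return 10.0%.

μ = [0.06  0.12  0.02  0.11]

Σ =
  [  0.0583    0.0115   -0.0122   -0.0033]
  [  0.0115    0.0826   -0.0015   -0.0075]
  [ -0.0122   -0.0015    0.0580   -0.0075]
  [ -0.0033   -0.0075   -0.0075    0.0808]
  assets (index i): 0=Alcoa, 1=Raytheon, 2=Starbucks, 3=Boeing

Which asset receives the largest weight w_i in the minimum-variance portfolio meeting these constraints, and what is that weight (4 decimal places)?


Boeing (0.3894)

g=Σ⁻¹μ = [0.9972  1.4750  0.8014  1.6134]
h=Σ⁻¹𝟙 = [20.9272  11.1279  24.0644  16.4976]
a=μᵀg=0.430336  b=𝟙ᵀg=4.887001  c=𝟙ᵀh=72.617083  D=ac−b²=7.366933
λ₁=(c·0.100−b)/D = (72.617083·0.100−4.887001)/7.366933 = 0.322347
λ₂=(a−b·0.100)/D = (0.430336−4.887001·0.100)/7.366933 = -0.007923
w* = 0.322347·g + -0.007923·h:
  w_0 = 0.322347·0.9972 + -0.007923·20.9272 = 0.1557  (Alcoa)
  w_1 = 0.322347·1.4750 + -0.007923·11.1279 = 0.3873  (Raytheon)
  w_2 = 0.322347·0.8014 + -0.007923·24.0644 = 0.0677  (Starbucks)
  w_3 = 0.322347·1.6134 + -0.007923·16.4976 = 0.3894  (Boeing)
Σw_i=1.0000  μᵀw=0.1000
σ²=wᵀΣw=λ₁·μ_p+λ₂ = 0.322347·0.100 + -0.007923 = 0.024312 ≈ 0.0243


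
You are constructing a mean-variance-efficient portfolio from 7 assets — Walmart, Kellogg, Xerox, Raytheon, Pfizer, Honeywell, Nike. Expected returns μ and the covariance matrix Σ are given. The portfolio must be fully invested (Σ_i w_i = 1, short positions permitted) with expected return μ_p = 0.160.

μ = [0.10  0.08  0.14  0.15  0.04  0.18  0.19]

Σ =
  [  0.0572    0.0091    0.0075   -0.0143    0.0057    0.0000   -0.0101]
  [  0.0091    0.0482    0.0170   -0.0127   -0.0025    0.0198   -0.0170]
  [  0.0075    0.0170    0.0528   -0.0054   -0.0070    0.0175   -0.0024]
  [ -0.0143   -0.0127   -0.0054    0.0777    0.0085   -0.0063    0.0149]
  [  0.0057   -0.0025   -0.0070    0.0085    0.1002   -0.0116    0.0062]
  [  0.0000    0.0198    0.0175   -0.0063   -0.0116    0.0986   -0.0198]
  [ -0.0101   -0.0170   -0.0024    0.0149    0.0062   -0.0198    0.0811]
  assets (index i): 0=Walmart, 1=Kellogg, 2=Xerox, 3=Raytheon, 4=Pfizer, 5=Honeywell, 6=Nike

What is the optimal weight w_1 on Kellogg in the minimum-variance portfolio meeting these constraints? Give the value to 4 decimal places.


0.0339

p=Σ⁻¹μ = [2.3861  1.5174  1.5559  2.2747  0.2632  2.0361  3.0631]
q=Σ⁻¹𝟙 = [19.4326  20.7815  9.8960  16.9251  8.6824  9.9406  18.0532]
a=μᵀp=1.878071  b=𝟙ᵀp=13.096701  c=𝟙ᵀq=103.711420  D=ac−b²=23.253789
λ₁=(c·0.160−b)/D = (103.711420·0.160−13.096701)/23.253789 = 0.150390
λ₂=(a−b·0.160)/D = (1.878071−13.096701·0.160)/23.253789 = -0.009349
w* = 0.150390·p + -0.009349·q:
  w_0 = 0.150390·2.3861 + -0.009349·19.4326 = 0.1772  (Walmart)
  w_1 = 0.150390·1.5174 + -0.009349·20.7815 = 0.0339  (Kellogg)
  w_2 = 0.150390·1.5559 + -0.009349·9.8960 = 0.1415  (Xerox)
  w_3 = 0.150390·2.2747 + -0.009349·16.9251 = 0.1839  (Raytheon)
  w_4 = 0.150390·0.2632 + -0.009349·8.6824 = -0.0416  (Pfizer)
  w_5 = 0.150390·2.0361 + -0.009349·9.9406 = 0.2133  (Honeywell)
  w_6 = 0.150390·3.0631 + -0.009349·18.0532 = 0.2919  (Nike)
Σw_i=1.0000  μᵀw=0.1600
σ²=wᵀΣw=λ₁·μ_p+λ₂ = 0.150390·0.160 + -0.009349 = 0.014713 ≈ 0.0147


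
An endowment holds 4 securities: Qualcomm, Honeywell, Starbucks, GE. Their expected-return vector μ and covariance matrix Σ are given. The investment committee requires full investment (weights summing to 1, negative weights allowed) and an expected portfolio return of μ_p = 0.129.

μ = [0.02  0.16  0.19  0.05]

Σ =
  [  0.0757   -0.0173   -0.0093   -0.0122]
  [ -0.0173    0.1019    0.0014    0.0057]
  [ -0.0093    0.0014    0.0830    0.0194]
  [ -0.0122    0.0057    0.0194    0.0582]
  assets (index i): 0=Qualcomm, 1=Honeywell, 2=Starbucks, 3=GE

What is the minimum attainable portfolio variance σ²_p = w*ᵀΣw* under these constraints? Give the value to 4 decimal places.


0.0230

p=Σ⁻¹μ = [0.9573  1.6942  2.3413  0.1134]
q=Σ⁻¹𝟙 = [19.9328  12.1190  10.1530  16.7892]
a=μᵀp=0.740739  b=𝟙ᵀp=5.106219  c=𝟙ᵀq=58.993949  D=ac−b²=17.625646
λ₁=(c·0.129−b)/D = (58.993949·0.129−5.106219)/17.625646 = 0.142066
λ₂=(a−b·0.129)/D = (0.740739−5.106219·0.129)/17.625646 = 0.004654
w* = 0.142066·p + 0.004654·q:
  w_0 = 0.142066·0.9573 + 0.004654·19.9328 = 0.2288  (Qualcomm)
  w_1 = 0.142066·1.6942 + 0.004654·12.1190 = 0.2971  (Honeywell)
  w_2 = 0.142066·2.3413 + 0.004654·10.1530 = 0.3799  (Starbucks)
  w_3 = 0.142066·0.1134 + 0.004654·16.7892 = 0.0943  (GE)
Σw_i=1.0000  μᵀw=0.1290
σ²=wᵀΣw=λ₁·μ_p+λ₂ = 0.142066·0.129 + 0.004654 = 0.022981 ≈ 0.0230


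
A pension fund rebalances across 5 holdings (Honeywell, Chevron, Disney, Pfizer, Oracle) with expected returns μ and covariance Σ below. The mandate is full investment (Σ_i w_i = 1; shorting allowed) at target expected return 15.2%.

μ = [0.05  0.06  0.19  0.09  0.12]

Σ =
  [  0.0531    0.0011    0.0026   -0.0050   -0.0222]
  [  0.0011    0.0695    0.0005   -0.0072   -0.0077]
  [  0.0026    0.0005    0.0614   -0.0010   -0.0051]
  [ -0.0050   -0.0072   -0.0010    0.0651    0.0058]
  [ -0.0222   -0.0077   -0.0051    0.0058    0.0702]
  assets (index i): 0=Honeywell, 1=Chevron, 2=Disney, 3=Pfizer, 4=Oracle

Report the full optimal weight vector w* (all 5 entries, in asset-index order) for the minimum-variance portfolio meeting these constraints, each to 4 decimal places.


0.0363  0.0303  0.5646  0.1053  0.2635

g=Σ⁻¹μ = [1.9779  1.2496  3.2395  1.4921  2.5840]
h=Σ⁻¹𝟙 = [29.9445  18.4518  17.2773  17.6923  25.5320]
a=μᵀg=1.233747  b=𝟙ᵀg=10.543161  c=𝟙ᵀh=108.897903  D=ac−b²=23.194223
λ₁=(c·0.152−b)/D = (108.897903·0.152−10.543161)/23.194223 = 0.259087
λ₂=(a−b·0.152)/D = (1.233747−10.543161·0.152)/23.194223 = -0.015901
w* = 0.259087·g + -0.015901·h:
  w_0 = 0.259087·1.9779 + -0.015901·29.9445 = 0.0363  (Honeywell)
  w_1 = 0.259087·1.2496 + -0.015901·18.4518 = 0.0303  (Chevron)
  w_2 = 0.259087·3.2395 + -0.015901·17.2773 = 0.5646  (Disney)
  w_3 = 0.259087·1.4921 + -0.015901·17.6923 = 0.1053  (Pfizer)
  w_4 = 0.259087·2.5840 + -0.015901·25.5320 = 0.2635  (Oracle)
Σw_i=1.0000  μᵀw=0.1520
σ²=wᵀΣw=λ₁·μ_p+λ₂ = 0.259087·0.152 + -0.015901 = 0.023480 ≈ 0.0235


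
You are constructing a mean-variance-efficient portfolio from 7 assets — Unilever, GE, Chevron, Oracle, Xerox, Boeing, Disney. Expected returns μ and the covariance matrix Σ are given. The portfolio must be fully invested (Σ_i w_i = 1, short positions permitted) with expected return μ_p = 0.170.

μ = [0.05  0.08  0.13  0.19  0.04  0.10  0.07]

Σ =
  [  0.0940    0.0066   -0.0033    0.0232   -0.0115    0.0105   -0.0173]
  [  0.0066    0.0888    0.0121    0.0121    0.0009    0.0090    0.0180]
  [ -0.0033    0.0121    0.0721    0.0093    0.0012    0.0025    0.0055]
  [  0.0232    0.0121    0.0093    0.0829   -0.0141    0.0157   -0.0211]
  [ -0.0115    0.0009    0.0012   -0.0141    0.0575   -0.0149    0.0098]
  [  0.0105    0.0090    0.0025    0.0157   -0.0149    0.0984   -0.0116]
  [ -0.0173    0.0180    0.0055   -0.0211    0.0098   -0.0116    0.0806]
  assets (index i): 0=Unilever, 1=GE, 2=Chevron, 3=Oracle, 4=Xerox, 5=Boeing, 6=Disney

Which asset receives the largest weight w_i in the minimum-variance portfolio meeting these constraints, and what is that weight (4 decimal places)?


Oracle (0.6517)

p=Σ⁻¹μ = [0.2977  -0.0503  1.3366  2.4913  1.3290  0.9330  1.4773]
q=Σ⁻¹𝟙 = [12.0879  2.5342  10.3213  12.9266  23.0260  11.6888  15.9978]
a=μᵀp=0.907851  b=𝟙ᵀp=7.814727  c=𝟙ᵀq=88.582697  D=ac−b²=19.349962
λ₁=(c·0.170−b)/D = (88.582697·0.170−7.814727)/19.349962 = 0.374385
λ₂=(a−b·0.170)/D = (0.907851−7.814727·0.170)/19.349962 = -0.021739
w* = 0.374385·p + -0.021739·q:
  w_0 = 0.374385·0.2977 + -0.021739·12.0879 = -0.1513  (Unilever)
  w_1 = 0.374385·-0.0503 + -0.021739·2.5342 = -0.0739  (GE)
  w_2 = 0.374385·1.3366 + -0.021739·10.3213 = 0.2760  (Chevron)
  w_3 = 0.374385·2.4913 + -0.021739·12.9266 = 0.6517  (Oracle)
  w_4 = 0.374385·1.3290 + -0.021739·23.0260 = -0.0030  (Xerox)
  w_5 = 0.374385·0.9330 + -0.021739·11.6888 = 0.0952  (Boeing)
  w_6 = 0.374385·1.4773 + -0.021739·15.9978 = 0.2053  (Disney)
Σw_i=1.0000  μᵀw=0.1700
σ²=wᵀΣw=λ₁·μ_p+λ₂ = 0.374385·0.170 + -0.021739 = 0.041906 ≈ 0.0419


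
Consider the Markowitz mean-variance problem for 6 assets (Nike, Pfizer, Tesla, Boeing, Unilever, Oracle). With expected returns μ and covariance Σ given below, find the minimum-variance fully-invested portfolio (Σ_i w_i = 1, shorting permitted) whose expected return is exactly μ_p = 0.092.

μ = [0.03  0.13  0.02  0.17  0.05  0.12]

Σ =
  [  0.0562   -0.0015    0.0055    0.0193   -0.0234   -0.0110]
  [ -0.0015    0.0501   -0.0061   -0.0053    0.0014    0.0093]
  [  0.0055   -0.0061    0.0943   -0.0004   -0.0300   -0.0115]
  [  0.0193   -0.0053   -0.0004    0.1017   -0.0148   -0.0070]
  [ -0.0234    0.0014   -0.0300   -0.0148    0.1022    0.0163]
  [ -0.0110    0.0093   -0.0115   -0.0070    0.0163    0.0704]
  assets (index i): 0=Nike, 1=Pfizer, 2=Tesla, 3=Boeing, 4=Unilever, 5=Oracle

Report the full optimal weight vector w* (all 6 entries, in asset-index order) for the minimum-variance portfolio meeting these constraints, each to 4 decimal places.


x=Σ⁻¹μ = [0.5143  2.5998  0.8183  1.9435  0.8421  1.5734]
y=Σ⁻¹𝟙 = [24.0412  20.7515  18.6255  10.2940  19.6114  14.7450]
a=μᵀx=0.931087  b=𝟙ᵀx=8.291399  c=𝟙ᵀy=108.068635  D=ac−b²=31.873965
λ₁=(c·0.092−b)/D = (108.068635·0.092−8.291399)/31.873965 = 0.051795
λ₂=(a−b·0.092)/D = (0.931087−8.291399·0.092)/31.873965 = 0.005279
w* = 0.051795·x + 0.005279·y:
  w_0 = 0.051795·0.5143 + 0.005279·24.0412 = 0.1536  (Nike)
  w_1 = 0.051795·2.5998 + 0.005279·20.7515 = 0.2442  (Pfizer)
  w_2 = 0.051795·0.8183 + 0.005279·18.6255 = 0.1407  (Tesla)
  w_3 = 0.051795·1.9435 + 0.005279·10.2940 = 0.1550  (Boeing)
  w_4 = 0.051795·0.8421 + 0.005279·19.6114 = 0.1472  (Unilever)
  w_5 = 0.051795·1.5734 + 0.005279·14.7450 = 0.1593  (Oracle)
Σw_i=1.0000  μᵀw=0.0920
σ²=wᵀΣw=λ₁·μ_p+λ₂ = 0.051795·0.092 + 0.005279 = 0.010045 ≈ 0.0100

0.1536  0.2442  0.1407  0.1550  0.1472  0.1593


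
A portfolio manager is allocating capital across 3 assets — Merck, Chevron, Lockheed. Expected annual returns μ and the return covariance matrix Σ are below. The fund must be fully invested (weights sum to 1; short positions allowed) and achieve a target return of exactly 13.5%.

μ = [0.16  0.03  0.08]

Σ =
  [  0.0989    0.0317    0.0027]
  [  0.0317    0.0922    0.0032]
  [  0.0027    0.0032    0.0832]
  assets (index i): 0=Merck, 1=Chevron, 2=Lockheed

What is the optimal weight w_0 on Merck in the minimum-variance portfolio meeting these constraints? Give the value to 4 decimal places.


p=Σ⁻¹μ = [1.6843  -0.2856  0.9179]
q=Σ⁻¹𝟙 = [7.2479  7.9557  11.4780]
a=μᵀp=0.334345  b=𝟙ᵀp=2.316573  c=𝟙ᵀq=26.681578  D=ac−b²=3.554344
λ₁=(c·0.135−b)/D = (26.681578·0.135−2.316573)/3.554344 = 0.361653
λ₂=(a−b·0.135)/D = (0.334345−2.316573·0.135)/3.554344 = 0.006079
w* = 0.361653·p + 0.006079·q:
  w_0 = 0.361653·1.6843 + 0.006079·7.2479 = 0.6532  (Merck)
  w_1 = 0.361653·-0.2856 + 0.006079·7.9557 = -0.0549  (Chevron)
  w_2 = 0.361653·0.9179 + 0.006079·11.4780 = 0.4017  (Lockheed)
Σw_i=1.0000  μᵀw=0.1350
σ²=wᵀΣw=λ₁·μ_p+λ₂ = 0.361653·0.135 + 0.006079 = 0.054902 ≈ 0.0549

0.6532


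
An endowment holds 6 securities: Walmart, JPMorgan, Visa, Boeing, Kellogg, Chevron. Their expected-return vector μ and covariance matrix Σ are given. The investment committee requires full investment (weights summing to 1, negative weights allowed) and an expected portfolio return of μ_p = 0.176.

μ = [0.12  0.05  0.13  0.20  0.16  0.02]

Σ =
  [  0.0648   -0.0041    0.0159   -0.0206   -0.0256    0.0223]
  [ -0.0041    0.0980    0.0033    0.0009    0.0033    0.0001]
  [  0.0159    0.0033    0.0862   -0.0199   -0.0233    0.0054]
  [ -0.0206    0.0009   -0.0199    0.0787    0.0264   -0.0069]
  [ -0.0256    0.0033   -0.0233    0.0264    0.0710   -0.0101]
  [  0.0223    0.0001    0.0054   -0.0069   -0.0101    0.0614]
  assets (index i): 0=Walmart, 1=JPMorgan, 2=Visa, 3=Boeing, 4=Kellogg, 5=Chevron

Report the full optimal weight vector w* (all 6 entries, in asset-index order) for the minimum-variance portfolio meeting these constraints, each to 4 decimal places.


x=Σ⁻¹μ = [3.6103  0.4473  2.3915  2.9972  3.1564  -0.3405]
y=Σ⁻¹𝟙 = [21.7874  9.6466  16.2316  15.8858  22.6823  12.4467]
a=μᵀx=1.864159  b=𝟙ᵀx=12.262195  c=𝟙ᵀy=98.680482  D=ac−b²=33.594690
λ₁=(c·0.176−b)/D = (98.680482·0.176−12.262195)/33.594690 = 0.151976
λ₂=(a−b·0.176)/D = (1.864159−12.262195·0.176)/33.594690 = -0.008751
w* = 0.151976·x + -0.008751·y:
  w_0 = 0.151976·3.6103 + -0.008751·21.7874 = 0.3580  (Walmart)
  w_1 = 0.151976·0.4473 + -0.008751·9.6466 = -0.0164  (JPMorgan)
  w_2 = 0.151976·2.3915 + -0.008751·16.2316 = 0.2214  (Visa)
  w_3 = 0.151976·2.9972 + -0.008751·15.8858 = 0.3165  (Boeing)
  w_4 = 0.151976·3.1564 + -0.008751·22.6823 = 0.2812  (Kellogg)
  w_5 = 0.151976·-0.3405 + -0.008751·12.4467 = -0.1607  (Chevron)
Σw_i=1.0000  μᵀw=0.1760
σ²=wᵀΣw=λ₁·μ_p+λ₂ = 0.151976·0.176 + -0.008751 = 0.017997 ≈ 0.0180

0.3580  -0.0164  0.2214  0.3165  0.2812  -0.1607


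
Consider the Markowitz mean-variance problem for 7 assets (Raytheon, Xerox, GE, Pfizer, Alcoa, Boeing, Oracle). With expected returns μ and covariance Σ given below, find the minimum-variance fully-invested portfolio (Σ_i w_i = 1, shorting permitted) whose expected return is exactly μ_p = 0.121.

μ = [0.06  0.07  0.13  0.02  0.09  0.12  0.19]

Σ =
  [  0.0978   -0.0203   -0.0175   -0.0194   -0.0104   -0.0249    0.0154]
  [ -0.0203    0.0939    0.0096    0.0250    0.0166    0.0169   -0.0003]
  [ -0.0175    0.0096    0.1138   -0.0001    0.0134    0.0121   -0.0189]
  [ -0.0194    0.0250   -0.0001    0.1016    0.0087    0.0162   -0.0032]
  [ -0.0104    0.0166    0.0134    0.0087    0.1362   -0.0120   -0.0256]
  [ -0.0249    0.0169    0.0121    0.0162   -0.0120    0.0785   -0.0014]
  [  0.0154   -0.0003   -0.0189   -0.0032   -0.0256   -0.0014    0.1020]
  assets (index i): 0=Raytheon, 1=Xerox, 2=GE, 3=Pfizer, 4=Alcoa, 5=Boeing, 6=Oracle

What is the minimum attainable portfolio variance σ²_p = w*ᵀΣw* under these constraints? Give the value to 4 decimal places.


0.0145

p=Σ⁻¹μ = [1.1596  0.3264  1.3355  0.0182  1.1622  1.8345  2.2535]
q=Σ⁻¹𝟙 = [18.2968  6.7282  10.2083  8.7502  9.9614  15.4505  11.9395]
a=μᵀp=1.019310  b=𝟙ᵀp=8.089942  c=𝟙ᵀq=81.334800  D=ac−b²=17.458243
λ₁=(c·0.121−b)/D = (81.334800·0.121−8.089942)/17.458243 = 0.100329
λ₂=(a−b·0.121)/D = (1.019310−8.089942·0.121)/17.458243 = 0.002316
w* = 0.100329·p + 0.002316·q:
  w_0 = 0.100329·1.1596 + 0.002316·18.2968 = 0.1587  (Raytheon)
  w_1 = 0.100329·0.3264 + 0.002316·6.7282 = 0.0483  (Xerox)
  w_2 = 0.100329·1.3355 + 0.002316·10.2083 = 0.1576  (GE)
  w_3 = 0.100329·0.0182 + 0.002316·8.7502 = 0.0221  (Pfizer)
  w_4 = 0.100329·1.1622 + 0.002316·9.9614 = 0.1397  (Alcoa)
  w_5 = 0.100329·1.8345 + 0.002316·15.4505 = 0.2198  (Boeing)
  w_6 = 0.100329·2.2535 + 0.002316·11.9395 = 0.2537  (Oracle)
Σw_i=1.0000  μᵀw=0.1210
σ²=wᵀΣw=λ₁·μ_p+λ₂ = 0.100329·0.121 + 0.002316 = 0.014455 ≈ 0.0145


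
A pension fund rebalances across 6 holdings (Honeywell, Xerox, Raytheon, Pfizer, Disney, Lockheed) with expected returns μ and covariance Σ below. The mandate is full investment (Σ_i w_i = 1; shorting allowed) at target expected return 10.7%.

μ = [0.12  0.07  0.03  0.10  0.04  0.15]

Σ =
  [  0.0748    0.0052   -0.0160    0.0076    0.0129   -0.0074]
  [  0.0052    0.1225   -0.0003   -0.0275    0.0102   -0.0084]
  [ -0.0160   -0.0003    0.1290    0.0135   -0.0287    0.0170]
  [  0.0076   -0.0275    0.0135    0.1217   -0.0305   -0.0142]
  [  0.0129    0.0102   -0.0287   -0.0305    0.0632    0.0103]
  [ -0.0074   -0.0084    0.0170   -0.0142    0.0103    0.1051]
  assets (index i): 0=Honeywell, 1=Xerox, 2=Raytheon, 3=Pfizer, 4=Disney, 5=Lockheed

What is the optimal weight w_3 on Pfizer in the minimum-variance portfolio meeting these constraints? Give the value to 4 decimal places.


0.2038

g=Σ⁻¹μ = [1.5248  0.8510  0.2070  1.2431  0.6049  1.6778]
h=Σ⁻¹𝟙 = [10.4421  9.8863  11.4490  15.4086  23.2660  8.9900]
a=μᵀg=0.648927  b=𝟙ᵀg=6.108548  c=𝟙ᵀh=79.441904  D=ac−b²=14.237598
λ₁=(c·0.107−b)/D = (79.441904·0.107−6.108548)/14.237598 = 0.167987
λ₂=(a−b·0.107)/D = (0.648927−6.108548·0.107)/14.237598 = -0.000329
w* = 0.167987·g + -0.000329·h:
  w_0 = 0.167987·1.5248 + -0.000329·10.4421 = 0.2527  (Honeywell)
  w_1 = 0.167987·0.8510 + -0.000329·9.8863 = 0.1397  (Xerox)
  w_2 = 0.167987·0.2070 + -0.000329·11.4490 = 0.0310  (Raytheon)
  w_3 = 0.167987·1.2431 + -0.000329·15.4086 = 0.2038  (Pfizer)
  w_4 = 0.167987·0.6049 + -0.000329·23.2660 = 0.0939  (Disney)
  w_5 = 0.167987·1.6778 + -0.000329·8.9900 = 0.2789  (Lockheed)
Σw_i=1.0000  μᵀw=0.1070
σ²=wᵀΣw=λ₁·μ_p+λ₂ = 0.167987·0.107 + -0.000329 = 0.017645 ≈ 0.0176


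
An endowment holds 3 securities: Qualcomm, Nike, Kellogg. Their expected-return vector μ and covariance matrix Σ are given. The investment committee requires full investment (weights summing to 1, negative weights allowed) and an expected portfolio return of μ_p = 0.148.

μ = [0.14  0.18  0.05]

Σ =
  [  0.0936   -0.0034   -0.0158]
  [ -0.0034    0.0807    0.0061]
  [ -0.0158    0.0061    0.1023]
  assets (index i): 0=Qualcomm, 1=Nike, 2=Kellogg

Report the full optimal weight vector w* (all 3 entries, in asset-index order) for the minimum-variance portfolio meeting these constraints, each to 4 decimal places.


0.3696  0.4979  0.1324

g=Σ⁻¹μ = [1.6813  2.2549  0.6140]
h=Σ⁻¹𝟙 = [12.9903  12.1029  11.0598]
a=μᵀg=0.671961  b=𝟙ᵀg=4.550155  c=𝟙ᵀh=36.153029  D=ac−b²=3.589502
λ₁=(c·0.148−b)/D = (36.153029·0.148−4.550155)/3.589502 = 0.223010
λ₂=(a−b·0.148)/D = (0.671961−4.550155·0.148)/3.589502 = -0.000407
w* = 0.223010·g + -0.000407·h:
  w_0 = 0.223010·1.6813 + -0.000407·12.9903 = 0.3696  (Qualcomm)
  w_1 = 0.223010·2.2549 + -0.000407·12.1029 = 0.4979  (Nike)
  w_2 = 0.223010·0.6140 + -0.000407·11.0598 = 0.1324  (Kellogg)
Σw_i=1.0000  μᵀw=0.1480
σ²=wᵀΣw=λ₁·μ_p+λ₂ = 0.223010·0.148 + -0.000407 = 0.032598 ≈ 0.0326
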